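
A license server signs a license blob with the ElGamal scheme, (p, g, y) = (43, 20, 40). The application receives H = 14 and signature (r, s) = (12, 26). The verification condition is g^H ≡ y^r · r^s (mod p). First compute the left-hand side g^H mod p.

20^2 = 400 ≡ 13
20^4 ≡ 13^2 = 169 ≡ 40
20^8 ≡ 40^2 = 1600 ≡ 9
14 = 8 + 4 + 2, so 20^14 ≡ 9·40·13 ≡ 36 (mod 43)

36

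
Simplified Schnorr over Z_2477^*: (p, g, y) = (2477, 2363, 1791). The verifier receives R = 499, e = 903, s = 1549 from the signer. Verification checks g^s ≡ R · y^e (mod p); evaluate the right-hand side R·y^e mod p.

Squares mod 2477: 1791^1≡1791, 1791^2≡2443, 1791^4≡1156, 1791^8≡1233, 1791^16≡1888, 1791^32≡141, 1791^64≡65, 1791^128≡1748, 1791^256≡1363, 1791^512≡19
903 = 512 + 256 + 128 + 4 + 2 + 1, so 1791^903 ≡ 19·1363·1748·1156·2443·1791 ≡ 1994 (mod 2477)
R · y^e ≡ 499·1994 = 995006 ≡ 1729 (mod 2477)

1729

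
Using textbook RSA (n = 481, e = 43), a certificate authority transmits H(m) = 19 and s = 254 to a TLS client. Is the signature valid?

valid

s^2 ≡ 254^2 = 64516 ≡ 62
s^4 ≡ 62^2 = 3844 ≡ 477
s^8 ≡ 477^2 = 227529 ≡ 16
s^16 ≡ 16^2 = 256
s^32 ≡ 256^2 = 65536 ≡ 120
43 = 32 + 8 + 2 + 1, so s^43 ≡ 120·16·62·254 ≡ 19 (mod 481)
s^43 mod 481 = 19 matches H(m).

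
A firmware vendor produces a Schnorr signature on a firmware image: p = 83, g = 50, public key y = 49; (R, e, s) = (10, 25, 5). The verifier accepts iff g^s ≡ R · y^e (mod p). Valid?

g^s mod p:
Squares mod 83: 50^1≡50, 50^2≡10, 50^4≡17
5 = 4 + 1, so 50^5 ≡ 17·50 ≡ 20 (mod 83)
R · y^e mod p:
Squares mod 83: 49^1≡49, 49^2≡77, 49^4≡36, 49^8≡51, 49^16≡28
25 = 16 + 8 + 1, so 49^25 ≡ 28·51·49 ≡ 3 (mod 83)
10·3 = 30 ≡ 30 (mod 83)
20 ≠ 30; the check fails.

no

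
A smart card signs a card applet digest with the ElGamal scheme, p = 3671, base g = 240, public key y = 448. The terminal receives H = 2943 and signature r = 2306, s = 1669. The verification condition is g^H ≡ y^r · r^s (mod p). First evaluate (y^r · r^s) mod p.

267

448^2 = 200704 ≡ 2470
448^4 ≡ 2470^2 = 6100900 ≡ 3369
448^8 ≡ 3369^2 = 11350161 ≡ 3100
448^16 ≡ 3100^2 = 9610000 ≡ 2993
448^32 ≡ 2993^2 = 8958049 ≡ 809
448^64 ≡ 809^2 = 654481 ≡ 1043
448^128 ≡ 1043^2 = 1087849 ≡ 1233
448^256 ≡ 1233^2 = 1520289 ≡ 495
448^512 ≡ 495^2 = 245025 ≡ 2739
448^1024 ≡ 2739^2 = 7502121 ≡ 2268
448^2048 ≡ 2268^2 = 5143824 ≡ 753
2306 = 2048 + 256 + 2, so 448^2306 ≡ 753·495·2470 ≡ 1689 (mod 3671)
2306^2 = 5317636 ≡ 2028
2306^4 ≡ 2028^2 = 4112784 ≡ 1264
2306^8 ≡ 1264^2 = 1597696 ≡ 811
2306^16 ≡ 811^2 = 657721 ≡ 612
2306^32 ≡ 612^2 = 374544 ≡ 102
2306^64 ≡ 102^2 = 10404 ≡ 3062
2306^128 ≡ 3062^2 = 9375844 ≡ 110
2306^256 ≡ 110^2 = 12100 ≡ 1087
2306^512 ≡ 1087^2 = 1181569 ≡ 3178
2306^1024 ≡ 3178^2 = 10099684 ≡ 763
1669 = 1024 + 512 + 128 + 4 + 1, so 2306^1669 ≡ 763·3178·110·1264·2306 ≡ 1865 (mod 3671)
y^r · r^s ≡ 1689·1865 = 3149985 ≡ 267 (mod 3671)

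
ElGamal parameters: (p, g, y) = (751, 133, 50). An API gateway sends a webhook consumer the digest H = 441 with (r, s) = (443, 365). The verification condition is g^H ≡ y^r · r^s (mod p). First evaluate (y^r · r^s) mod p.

562

50^443 mod 751 = 712
443^365 mod 751 = 467
y^r · r^s ≡ 712·467 = 332504 ≡ 562 (mod 751)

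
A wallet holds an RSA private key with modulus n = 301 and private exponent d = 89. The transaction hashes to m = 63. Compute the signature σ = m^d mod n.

112

m^89 mod 301 = 112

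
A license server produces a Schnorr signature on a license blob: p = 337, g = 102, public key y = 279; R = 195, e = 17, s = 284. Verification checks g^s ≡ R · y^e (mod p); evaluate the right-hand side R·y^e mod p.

173

279^2 = 77841 ≡ 331
279^4 ≡ 331^2 = 109561 ≡ 36
279^8 ≡ 36^2 = 1296 ≡ 285
279^16 ≡ 285^2 = 81225 ≡ 8
17 = 16 + 1, so 279^17 ≡ 8·279 ≡ 210 (mod 337)
R · y^e ≡ 195·210 = 40950 ≡ 173 (mod 337)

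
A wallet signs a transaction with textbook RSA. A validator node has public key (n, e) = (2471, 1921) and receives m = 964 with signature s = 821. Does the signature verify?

does not verify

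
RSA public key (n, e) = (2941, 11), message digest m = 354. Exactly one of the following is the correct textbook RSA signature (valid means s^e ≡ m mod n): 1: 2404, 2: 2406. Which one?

1

Candidate 1: 2404^2 = 5779216 ≡ 151; 2404^4 ≡ 151^2 = 22801 ≡ 2214; 2404^8 ≡ 2214^2 = 4901796 ≡ 2090; 11 = 8 + 2 + 1, so 2404^11 ≡ 2090·151·2404 ≡ 354 (mod 2941)
  → matches m = 354
Candidate 2: 2406^2 = 5788836 ≡ 948; 2406^4 ≡ 948^2 = 898704 ≡ 1699; 2406^8 ≡ 1699^2 = 2886601 ≡ 1480; 11 = 8 + 2 + 1, so 2406^11 ≡ 1480·948·2406 ≡ 2089 (mod 2941)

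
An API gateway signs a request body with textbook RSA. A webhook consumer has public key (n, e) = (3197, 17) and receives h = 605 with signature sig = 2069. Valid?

no

Squares mod 3197: sig^1≡2069, sig^2≡3175, sig^4≡484, sig^8≡875, sig^16≡1542
17 = 16 + 1, so sig^17 ≡ 1542·2069 ≡ 2989 (mod 3197)
The recovered value 2989 does not match the digest 605.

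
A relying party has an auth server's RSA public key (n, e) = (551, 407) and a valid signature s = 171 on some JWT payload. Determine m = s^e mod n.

s^2 ≡ 171^2 = 29241 ≡ 38
s^4 ≡ 38^2 = 1444 ≡ 342
s^8 ≡ 342^2 = 116964 ≡ 152
s^16 ≡ 152^2 = 23104 ≡ 513
s^32 ≡ 513^2 = 263169 ≡ 342
s^64 ≡ 342^2 = 116964 ≡ 152
s^128 ≡ 152^2 = 23104 ≡ 513
s^256 ≡ 513^2 = 263169 ≡ 342
407 = 256 + 128 + 16 + 4 + 2 + 1, so s^407 ≡ 342·513·513·342·38·171 ≡ 380 (mod 551)

380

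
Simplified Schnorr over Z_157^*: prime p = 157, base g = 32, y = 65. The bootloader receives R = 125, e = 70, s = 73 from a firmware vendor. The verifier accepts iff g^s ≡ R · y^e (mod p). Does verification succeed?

g^s mod p:
32^73 mod 157 = 2
R · y^e mod p:
65^70 mod 157 = 141
125·141 = 17625 ≡ 41 (mod 157)
2 ≠ 41; the check fails.

fails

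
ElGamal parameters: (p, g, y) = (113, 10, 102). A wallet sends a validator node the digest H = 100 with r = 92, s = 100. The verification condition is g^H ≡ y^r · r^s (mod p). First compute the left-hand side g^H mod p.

105

10^2 = 100
10^4 ≡ 100^2 = 10000 ≡ 56
10^8 ≡ 56^2 = 3136 ≡ 85
10^16 ≡ 85^2 = 7225 ≡ 106
10^32 ≡ 106^2 = 11236 ≡ 49
10^64 ≡ 49^2 = 2401 ≡ 28
100 = 64 + 32 + 4, so 10^100 ≡ 28·49·56 ≡ 105 (mod 113)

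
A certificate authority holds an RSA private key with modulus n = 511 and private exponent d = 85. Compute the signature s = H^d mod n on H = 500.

H^2 ≡ 500^2 = 250000 ≡ 121
H^4 ≡ 121^2 = 14641 ≡ 333
H^8 ≡ 333^2 = 110889 ≡ 2
H^16 ≡ 2^2 = 4
H^32 ≡ 4^2 = 16
H^64 ≡ 16^2 = 256
85 = 64 + 16 + 4 + 1, so H^85 ≡ 256·4·333·500 ≡ 339 (mod 511)

339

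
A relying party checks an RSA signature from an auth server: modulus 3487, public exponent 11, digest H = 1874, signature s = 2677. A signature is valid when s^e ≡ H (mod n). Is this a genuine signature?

genuine

s^2 ≡ 2677^2 = 7166329 ≡ 544
s^4 ≡ 544^2 = 295936 ≡ 3028
s^8 ≡ 3028^2 = 9168784 ≡ 1461
11 = 8 + 2 + 1, so s^11 ≡ 1461·544·2677 ≡ 1874 (mod 3487)
1874 = H, so the signature checks out.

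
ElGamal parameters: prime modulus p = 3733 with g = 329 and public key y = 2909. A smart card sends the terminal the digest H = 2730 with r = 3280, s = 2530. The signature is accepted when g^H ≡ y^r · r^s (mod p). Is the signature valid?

invalid

Left side g^H mod p:
329^2730 mod 3733 = 693
Right side y^r · r^s mod p:
2909^3280 mod 3733 = 3134
3280^2530 mod 3733 = 1028
3134·1028 = 3221752 ≡ 173 (mod 3733)
693 ≠ 173, so verification fails.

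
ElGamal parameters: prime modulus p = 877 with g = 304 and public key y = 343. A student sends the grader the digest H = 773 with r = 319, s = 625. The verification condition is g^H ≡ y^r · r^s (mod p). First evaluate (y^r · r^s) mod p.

343^2 = 117649 ≡ 131
343^4 ≡ 131^2 = 17161 ≡ 498
343^8 ≡ 498^2 = 248004 ≡ 690
343^16 ≡ 690^2 = 476100 ≡ 766
343^32 ≡ 766^2 = 586756 ≡ 43
343^64 ≡ 43^2 = 1849 ≡ 95
343^128 ≡ 95^2 = 9025 ≡ 255
343^256 ≡ 255^2 = 65025 ≡ 127
319 = 256 + 32 + 16 + 8 + 4 + 2 + 1, so 343^319 ≡ 127·43·766·690·498·131·343 ≡ 567 (mod 877)
319^2 = 101761 ≡ 29
319^4 ≡ 29^2 = 841
319^8 ≡ 841^2 = 707281 ≡ 419
319^16 ≡ 419^2 = 175561 ≡ 161
319^32 ≡ 161^2 = 25921 ≡ 488
319^64 ≡ 488^2 = 238144 ≡ 477
319^128 ≡ 477^2 = 227529 ≡ 386
319^256 ≡ 386^2 = 148996 ≡ 783
319^512 ≡ 783^2 = 613089 ≡ 66
625 = 512 + 64 + 32 + 16 + 1, so 319^625 ≡ 66·477·488·161·319 ≡ 570 (mod 877)
y^r · r^s ≡ 567·570 = 323190 ≡ 454 (mod 877)

454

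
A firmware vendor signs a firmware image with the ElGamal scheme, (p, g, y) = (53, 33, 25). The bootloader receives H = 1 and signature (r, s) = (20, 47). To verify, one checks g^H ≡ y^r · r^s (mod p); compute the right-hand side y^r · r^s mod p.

25^2 = 625 ≡ 42
25^4 ≡ 42^2 = 1764 ≡ 15
25^8 ≡ 15^2 = 225 ≡ 13
25^16 ≡ 13^2 = 169 ≡ 10
20 = 16 + 4, so 25^20 ≡ 10·15 ≡ 44 (mod 53)
20^2 = 400 ≡ 29
20^4 ≡ 29^2 = 841 ≡ 46
20^8 ≡ 46^2 = 2116 ≡ 49
20^16 ≡ 49^2 = 2401 ≡ 16
20^32 ≡ 16^2 = 256 ≡ 44
47 = 32 + 8 + 4 + 2 + 1, so 20^47 ≡ 44·49·46·29·20 ≡ 14 (mod 53)
y^r · r^s ≡ 44·14 = 616 ≡ 33 (mod 53)

33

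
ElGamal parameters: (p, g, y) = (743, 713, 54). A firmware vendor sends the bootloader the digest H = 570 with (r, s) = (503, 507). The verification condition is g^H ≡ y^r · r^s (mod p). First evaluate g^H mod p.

81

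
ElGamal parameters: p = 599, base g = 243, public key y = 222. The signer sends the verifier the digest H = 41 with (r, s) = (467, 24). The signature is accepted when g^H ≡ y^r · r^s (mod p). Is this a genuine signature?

genuine

Left side g^H mod p:
243^2 = 59049 ≡ 347
243^4 ≡ 347^2 = 120409 ≡ 10
243^8 ≡ 10^2 = 100
243^16 ≡ 100^2 = 10000 ≡ 416
243^32 ≡ 416^2 = 173056 ≡ 544
41 = 32 + 8 + 1, so 243^41 ≡ 544·100·243 ≡ 468 (mod 599)
Right side y^r · r^s mod p:
222^2 = 49284 ≡ 166
222^4 ≡ 166^2 = 27556 ≡ 2
222^8 ≡ 2^2 = 4
222^16 ≡ 4^2 = 16
222^32 ≡ 16^2 = 256
222^64 ≡ 256^2 = 65536 ≡ 245
222^128 ≡ 245^2 = 60025 ≡ 125
222^256 ≡ 125^2 = 15625 ≡ 51
467 = 256 + 128 + 64 + 16 + 2 + 1, so 222^467 ≡ 51·125·245·16·166·222 ≡ 413 (mod 599)
467^2 = 218089 ≡ 53
467^4 ≡ 53^2 = 2809 ≡ 413
467^8 ≡ 413^2 = 170569 ≡ 453
467^16 ≡ 453^2 = 205209 ≡ 351
24 = 16 + 8, so 467^24 ≡ 351·453 ≡ 268 (mod 599)
413·268 = 110684 ≡ 468 (mod 599)
468 ≡ 468 (mod 599), so the signature is genuine.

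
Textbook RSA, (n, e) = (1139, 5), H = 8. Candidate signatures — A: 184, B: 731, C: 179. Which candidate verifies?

C

Candidate A: Squares mod 1139: 184^1≡184, 184^2≡825, 184^4≡642; 5 = 4 + 1, so 184^5 ≡ 642·184 ≡ 811 (mod 1139)
Candidate B: Squares mod 1139: 731^1≡731, 731^2≡170, 731^4≡425; 5 = 4 + 1, so 731^5 ≡ 425·731 ≡ 867 (mod 1139)
Candidate C: Squares mod 1139: 179^1≡179, 179^2≡149, 179^4≡560; 5 = 4 + 1, so 179^5 ≡ 560·179 ≡ 8 (mod 1139)
  → matches H = 8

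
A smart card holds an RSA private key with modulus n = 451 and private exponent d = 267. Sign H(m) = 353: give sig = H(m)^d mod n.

441

(H(m))^2 ≡ 353^2 = 124609 ≡ 133
(H(m))^4 ≡ 133^2 = 17689 ≡ 100
(H(m))^8 ≡ 100^2 = 10000 ≡ 78
(H(m))^16 ≡ 78^2 = 6084 ≡ 221
(H(m))^32 ≡ 221^2 = 48841 ≡ 133
(H(m))^64 ≡ 133^2 = 17689 ≡ 100
(H(m))^128 ≡ 100^2 = 10000 ≡ 78
(H(m))^256 ≡ 78^2 = 6084 ≡ 221
267 = 256 + 8 + 2 + 1, so (H(m))^267 ≡ 221·78·133·353 ≡ 441 (mod 451)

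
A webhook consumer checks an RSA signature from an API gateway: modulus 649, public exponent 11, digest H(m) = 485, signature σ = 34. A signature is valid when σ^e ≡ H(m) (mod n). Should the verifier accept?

σ^2 ≡ 34^2 = 1156 ≡ 507
σ^4 ≡ 507^2 = 257049 ≡ 45
σ^8 ≡ 45^2 = 2025 ≡ 78
11 = 8 + 2 + 1, so σ^11 ≡ 78·507·34 ≡ 485 (mod 649)
σ^11 mod 649 = 485 matches H(m).

accept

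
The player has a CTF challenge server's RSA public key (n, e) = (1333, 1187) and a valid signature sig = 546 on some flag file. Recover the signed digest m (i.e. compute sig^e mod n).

20

Squares mod 1333: sig^1≡546, sig^2≡857, sig^4≡1299, sig^8≡1156, sig^16≡670, sig^32≡1012, sig^64≡400, sig^128≡40, sig^256≡267, sig^512≡640, sig^1024≡369
1187 = 1024 + 128 + 32 + 2 + 1, so sig^1187 ≡ 369·40·1012·857·546 ≡ 20 (mod 1333)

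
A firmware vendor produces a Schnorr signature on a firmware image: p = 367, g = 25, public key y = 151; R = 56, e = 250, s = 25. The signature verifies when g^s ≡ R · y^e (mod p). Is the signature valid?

g^s mod p:
25^2 = 625 ≡ 258
25^4 ≡ 258^2 = 66564 ≡ 137
25^8 ≡ 137^2 = 18769 ≡ 52
25^16 ≡ 52^2 = 2704 ≡ 135
25 = 16 + 8 + 1, so 25^25 ≡ 135·52·25 ≡ 74 (mod 367)
R · y^e mod p:
151^2 = 22801 ≡ 47
151^4 ≡ 47^2 = 2209 ≡ 7
151^8 ≡ 7^2 = 49
151^16 ≡ 49^2 = 2401 ≡ 199
151^32 ≡ 199^2 = 39601 ≡ 332
151^64 ≡ 332^2 = 110224 ≡ 124
151^128 ≡ 124^2 = 15376 ≡ 329
250 = 128 + 64 + 32 + 16 + 8 + 2, so 151^250 ≡ 329·124·332·199·49·47 ≡ 329 (mod 367)
56·329 = 18424 ≡ 74 (mod 367)
74 ≡ 74 (mod 367); signature holds.

valid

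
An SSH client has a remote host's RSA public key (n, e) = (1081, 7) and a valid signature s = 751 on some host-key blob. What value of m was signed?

563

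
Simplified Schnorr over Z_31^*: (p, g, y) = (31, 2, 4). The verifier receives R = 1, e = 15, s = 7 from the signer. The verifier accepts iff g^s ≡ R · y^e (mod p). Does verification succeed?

g^s mod p:
Squares mod 31: 2^1≡2, 2^2≡4, 2^4≡16
7 = 4 + 2 + 1, so 2^7 ≡ 16·4·2 ≡ 4 (mod 31)
R · y^e mod p:
Squares mod 31: 4^1≡4, 4^2≡16, 4^4≡8, 4^8≡2
15 = 8 + 4 + 2 + 1, so 4^15 ≡ 2·8·16·4 ≡ 1 (mod 31)
1·1 = 1 ≡ 1 (mod 31)
4 ≠ 1; the check fails.

fails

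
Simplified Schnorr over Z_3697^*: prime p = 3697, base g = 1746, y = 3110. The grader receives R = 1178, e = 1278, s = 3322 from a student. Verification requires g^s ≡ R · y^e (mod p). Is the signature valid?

invalid

g^s mod p:
Squares mod 3697: 1746^1≡1746, 1746^2≡2188, 1746^4≡3426, 1746^8≡3198, 1746^16≡1302, 1746^32≡1978, 1746^64≡1058, 1746^128≡2870, 1746^256≡3681, 1746^512≡256, 1746^1024≡2687, 1746^2048≡3425
3322 = 2048 + 1024 + 128 + 64 + 32 + 16 + 8 + 2, so 1746^3322 ≡ 3425·2687·2870·1058·1978·1302·3198·2188 ≡ 2726 (mod 3697)
R · y^e mod p:
Squares mod 3697: 3110^1≡3110, 3110^2≡748, 3110^4≡1257, 3110^8≡1430, 3110^16≡459, 3110^32≡3649, 3110^64≡2304, 3110^128≡3221, 3110^256≡1059, 3110^512≡1290, 3110^1024≡450
1278 = 1024 + 128 + 64 + 32 + 16 + 8 + 4 + 2, so 3110^1278 ≡ 450·3221·2304·3649·459·1430·1257·748 ≡ 2881 (mod 3697)
1178·2881 = 3393818 ≡ 3669 (mod 3697)
2726 ≠ 3669; the check fails.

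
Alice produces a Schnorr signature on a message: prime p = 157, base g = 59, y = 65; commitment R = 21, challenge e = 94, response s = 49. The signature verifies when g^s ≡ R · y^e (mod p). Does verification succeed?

g^s mod p:
59^2 = 3481 ≡ 27
59^4 ≡ 27^2 = 729 ≡ 101
59^8 ≡ 101^2 = 10201 ≡ 153
59^16 ≡ 153^2 = 23409 ≡ 16
59^32 ≡ 16^2 = 256 ≡ 99
49 = 32 + 16 + 1, so 59^49 ≡ 99·16·59 ≡ 41 (mod 157)
R · y^e mod p:
65^2 = 4225 ≡ 143
65^4 ≡ 143^2 = 20449 ≡ 39
65^8 ≡ 39^2 = 1521 ≡ 108
65^16 ≡ 108^2 = 11664 ≡ 46
65^32 ≡ 46^2 = 2116 ≡ 75
65^64 ≡ 75^2 = 5625 ≡ 130
94 = 64 + 16 + 8 + 4 + 2, so 65^94 ≡ 130·46·108·39·143 ≡ 111 (mod 157)
21·111 = 2331 ≡ 133 (mod 157)
41 ≠ 133; the check fails.

fails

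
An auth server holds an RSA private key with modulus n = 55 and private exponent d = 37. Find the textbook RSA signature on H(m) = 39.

Squares mod 55: (H(m))^1≡39, (H(m))^2≡36, (H(m))^4≡31, (H(m))^8≡26, (H(m))^16≡16, (H(m))^32≡36
37 = 32 + 4 + 1, so (H(m))^37 ≡ 36·31·39 ≡ 19 (mod 55)

19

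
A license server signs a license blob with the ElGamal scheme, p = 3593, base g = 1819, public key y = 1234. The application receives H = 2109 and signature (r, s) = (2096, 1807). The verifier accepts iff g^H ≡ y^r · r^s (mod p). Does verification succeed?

passes

Left side g^H mod p:
Squares mod 3593: 1819^1≡1819, 1819^2≡3201, 1819^4≡2758, 1819^8≡183, 1819^16≡1152, 1819^32≡1287, 1819^64≡3589, 1819^128≡16, 1819^256≡256, 1819^512≡862, 1819^1024≡2886, 1819^2048≡422
2109 = 2048 + 32 + 16 + 8 + 4 + 1, so 1819^2109 ≡ 422·1287·1152·183·2758·1819 ≡ 67 (mod 3593)
Right side y^r · r^s mod p:
Squares mod 3593: 1234^1≡1234, 1234^2≡2917, 1234^4≡665, 1234^8≡286, 1234^16≡2750, 1234^32≡2828, 1234^64≡3159, 1234^128≡1520, 1234^256≡101, 1234^512≡3015, 1234^1024≡3528, 1234^2048≡632
2096 = 2048 + 32 + 16, so 1234^2096 ≡ 632·2828·2750 ≡ 1685 (mod 3593)
Squares mod 3593: 2096^1≡2096, 2096^2≡2570, 2096^4≡966, 2096^8≡2569, 2096^16≡3013, 2096^32≡2251, 2096^64≡871, 2096^128≡518, 2096^256≡2442, 2096^512≡2577, 2096^1024≡1065
1807 = 1024 + 512 + 256 + 8 + 4 + 2 + 1, so 2096^1807 ≡ 1065·2577·2442·2569·966·2570·2096 ≡ 2529 (mod 3593)
1685·2529 = 4261365 ≡ 67 (mod 3593)
67 ≡ 67 (mod 3593), so the signature is genuine.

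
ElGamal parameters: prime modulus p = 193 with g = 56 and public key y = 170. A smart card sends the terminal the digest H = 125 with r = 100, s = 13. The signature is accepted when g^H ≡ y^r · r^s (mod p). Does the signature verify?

verifies

Left side g^H mod p:
56^2 = 3136 ≡ 48
56^4 ≡ 48^2 = 2304 ≡ 181
56^8 ≡ 181^2 = 32761 ≡ 144
56^16 ≡ 144^2 = 20736 ≡ 85
56^32 ≡ 85^2 = 7225 ≡ 84
56^64 ≡ 84^2 = 7056 ≡ 108
125 = 64 + 32 + 16 + 8 + 4 + 1, so 56^125 ≡ 108·84·85·144·181·56 ≡ 187 (mod 193)
Right side y^r · r^s mod p:
170^2 = 28900 ≡ 143
170^4 ≡ 143^2 = 20449 ≡ 184
170^8 ≡ 184^2 = 33856 ≡ 81
170^16 ≡ 81^2 = 6561 ≡ 192
170^32 ≡ 192^2 = 36864 ≡ 1
170^64 ≡ 1^2 = 1
100 = 64 + 32 + 4, so 170^100 ≡ 1·1·184 ≡ 184 (mod 193)
100^2 = 10000 ≡ 157
100^4 ≡ 157^2 = 24649 ≡ 138
100^8 ≡ 138^2 = 19044 ≡ 130
13 = 8 + 4 + 1, so 100^13 ≡ 130·138·100 ≡ 65 (mod 193)
184·65 = 11960 ≡ 187 (mod 193)
187 ≡ 187 (mod 193), so the signature is genuine.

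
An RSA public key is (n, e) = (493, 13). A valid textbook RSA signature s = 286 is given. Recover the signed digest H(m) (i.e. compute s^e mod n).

413

s^2 ≡ 286^2 = 81796 ≡ 451
s^4 ≡ 451^2 = 203401 ≡ 285
s^8 ≡ 285^2 = 81225 ≡ 373
13 = 8 + 4 + 1, so s^13 ≡ 373·285·286 ≡ 413 (mod 493)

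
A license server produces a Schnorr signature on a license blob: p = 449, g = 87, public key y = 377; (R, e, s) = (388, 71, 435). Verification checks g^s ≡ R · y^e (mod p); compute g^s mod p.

87^435 mod 449 = 413

413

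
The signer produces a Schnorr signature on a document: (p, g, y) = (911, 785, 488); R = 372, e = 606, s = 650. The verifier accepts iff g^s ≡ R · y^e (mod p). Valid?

g^s mod p:
Squares mod 911: 785^1≡785, 785^2≡389, 785^4≡95, 785^8≡826, 785^16≡848, 785^32≡325, 785^64≡860, 785^128≡779, 785^256≡115, 785^512≡471
650 = 512 + 128 + 8 + 2, so 785^650 ≡ 471·779·826·389 ≡ 130 (mod 911)
R · y^e mod p:
Squares mod 911: 488^1≡488, 488^2≡373, 488^4≡657, 488^8≡746, 488^16≡806, 488^32≡93, 488^64≡450, 488^128≡258, 488^256≡61, 488^512≡77
606 = 512 + 64 + 16 + 8 + 4 + 2, so 488^606 ≡ 77·450·806·746·657·373 ≡ 113 (mod 911)
372·113 = 42036 ≡ 130 (mod 911)
130 ≡ 130 (mod 911); signature holds.

yes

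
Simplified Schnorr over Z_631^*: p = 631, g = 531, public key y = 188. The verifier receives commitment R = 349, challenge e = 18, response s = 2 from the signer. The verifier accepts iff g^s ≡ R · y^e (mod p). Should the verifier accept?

accept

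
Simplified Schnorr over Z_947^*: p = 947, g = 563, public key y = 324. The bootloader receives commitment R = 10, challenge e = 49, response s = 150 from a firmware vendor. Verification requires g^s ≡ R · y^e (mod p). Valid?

no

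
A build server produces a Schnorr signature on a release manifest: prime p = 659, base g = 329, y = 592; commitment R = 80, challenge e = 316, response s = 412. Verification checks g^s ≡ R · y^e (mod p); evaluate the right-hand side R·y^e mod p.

545

592^316 mod 659 = 48
R · y^e ≡ 80·48 = 3840 ≡ 545 (mod 659)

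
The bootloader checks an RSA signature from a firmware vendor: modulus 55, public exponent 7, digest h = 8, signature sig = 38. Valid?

no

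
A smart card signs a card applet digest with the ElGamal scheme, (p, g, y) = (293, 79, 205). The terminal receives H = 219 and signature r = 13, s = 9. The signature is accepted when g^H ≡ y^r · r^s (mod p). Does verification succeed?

Left side g^H mod p:
79^2 = 6241 ≡ 88
79^4 ≡ 88^2 = 7744 ≡ 126
79^8 ≡ 126^2 = 15876 ≡ 54
79^16 ≡ 54^2 = 2916 ≡ 279
79^32 ≡ 279^2 = 77841 ≡ 196
79^64 ≡ 196^2 = 38416 ≡ 33
79^128 ≡ 33^2 = 1089 ≡ 210
219 = 128 + 64 + 16 + 8 + 2 + 1, so 79^219 ≡ 210·33·279·54·88·79 ≡ 155 (mod 293)
Right side y^r · r^s mod p:
205^2 = 42025 ≡ 126
205^4 ≡ 126^2 = 15876 ≡ 54
205^8 ≡ 54^2 = 2916 ≡ 279
13 = 8 + 4 + 1, so 205^13 ≡ 279·54·205 ≡ 17 (mod 293)
13^2 = 169
13^4 ≡ 169^2 = 28561 ≡ 140
13^8 ≡ 140^2 = 19600 ≡ 262
9 = 8 + 1, so 13^9 ≡ 262·13 ≡ 183 (mod 293)
17·183 = 3111 ≡ 181 (mod 293)
155 ≠ 181, so verification fails.

fails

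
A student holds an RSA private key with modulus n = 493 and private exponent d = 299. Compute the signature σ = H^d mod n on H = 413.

Squares mod 493: H^1≡413, H^2≡484, H^4≡81, H^8≡152, H^16≡426, H^32≡52, H^64≡239, H^128≡426, H^256≡52
299 = 256 + 32 + 8 + 2 + 1, so H^299 ≡ 52·52·152·484·413 ≡ 45 (mod 493)

45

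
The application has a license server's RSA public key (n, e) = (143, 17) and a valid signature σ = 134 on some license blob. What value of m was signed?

62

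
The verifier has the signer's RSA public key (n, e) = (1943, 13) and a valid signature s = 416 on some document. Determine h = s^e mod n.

1737

Squares mod 1943: s^1≡416, s^2≡129, s^4≡1097, s^8≡692
13 = 8 + 4 + 1, so s^13 ≡ 692·1097·416 ≡ 1737 (mod 1943)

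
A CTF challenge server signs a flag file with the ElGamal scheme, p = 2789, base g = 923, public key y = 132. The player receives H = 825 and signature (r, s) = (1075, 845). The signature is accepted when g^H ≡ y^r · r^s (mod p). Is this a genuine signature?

Left side g^H mod p:
923^2 = 851929 ≡ 1284
923^4 ≡ 1284^2 = 1648656 ≡ 357
923^8 ≡ 357^2 = 127449 ≡ 1944
923^16 ≡ 1944^2 = 3779136 ≡ 41
923^32 ≡ 41^2 = 1681
923^64 ≡ 1681^2 = 2825761 ≡ 504
923^128 ≡ 504^2 = 254016 ≡ 217
923^256 ≡ 217^2 = 47089 ≡ 2465
923^512 ≡ 2465^2 = 6076225 ≡ 1783
825 = 512 + 256 + 32 + 16 + 8 + 1, so 923^825 ≡ 1783·2465·1681·41·1944·923 ≡ 18 (mod 2789)
Right side y^r · r^s mod p:
132^2 = 17424 ≡ 690
132^4 ≡ 690^2 = 476100 ≡ 1970
132^8 ≡ 1970^2 = 3880900 ≡ 1401
132^16 ≡ 1401^2 = 1962801 ≡ 2134
132^32 ≡ 2134^2 = 4553956 ≡ 2308
132^64 ≡ 2308^2 = 5326864 ≡ 2663
132^128 ≡ 2663^2 = 7091569 ≡ 1931
132^256 ≡ 1931^2 = 3728761 ≡ 2657
132^512 ≡ 2657^2 = 7059649 ≡ 690
132^1024 ≡ 690^2 = 476100 ≡ 1970
1075 = 1024 + 32 + 16 + 2 + 1, so 132^1075 ≡ 1970·2308·2134·690·132 ≡ 819 (mod 2789)
1075^2 = 1155625 ≡ 979
1075^4 ≡ 979^2 = 958441 ≡ 1814
1075^8 ≡ 1814^2 = 3290596 ≡ 2365
1075^16 ≡ 2365^2 = 5593225 ≡ 1280
1075^32 ≡ 1280^2 = 1638400 ≡ 1257
1075^64 ≡ 1257^2 = 1580049 ≡ 1475
1075^128 ≡ 1475^2 = 2175625 ≡ 205
1075^256 ≡ 205^2 = 42025 ≡ 190
1075^512 ≡ 190^2 = 36100 ≡ 2632
845 = 512 + 256 + 64 + 8 + 4 + 1, so 1075^845 ≡ 2632·190·1475·2365·1814·1075 ≡ 2268 (mod 2789)
819·2268 = 1857492 ≡ 18 (mod 2789)
18 ≡ 18 (mod 2789), so the signature is genuine.

genuine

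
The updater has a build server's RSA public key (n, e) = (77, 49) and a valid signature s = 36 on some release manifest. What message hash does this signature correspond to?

Squares mod 77: s^1≡36, s^2≡64, s^4≡15, s^8≡71, s^16≡36, s^32≡64
49 = 32 + 16 + 1, so s^49 ≡ 64·36·36 ≡ 15 (mod 77)

15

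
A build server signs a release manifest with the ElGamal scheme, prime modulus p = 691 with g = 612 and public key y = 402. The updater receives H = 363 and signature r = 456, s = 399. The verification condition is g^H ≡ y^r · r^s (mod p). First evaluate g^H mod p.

304

612^2 = 374544 ≡ 22
612^4 ≡ 22^2 = 484
612^8 ≡ 484^2 = 234256 ≡ 7
612^16 ≡ 7^2 = 49
612^32 ≡ 49^2 = 2401 ≡ 328
612^64 ≡ 328^2 = 107584 ≡ 479
612^128 ≡ 479^2 = 229441 ≡ 29
612^256 ≡ 29^2 = 841 ≡ 150
363 = 256 + 64 + 32 + 8 + 2 + 1, so 612^363 ≡ 150·479·328·7·22·612 ≡ 304 (mod 691)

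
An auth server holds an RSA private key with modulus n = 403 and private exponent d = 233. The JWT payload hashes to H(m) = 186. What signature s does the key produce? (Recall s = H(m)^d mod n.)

62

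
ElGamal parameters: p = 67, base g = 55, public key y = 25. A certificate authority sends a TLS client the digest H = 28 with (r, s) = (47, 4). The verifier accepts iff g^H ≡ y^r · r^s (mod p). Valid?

Left side g^H mod p:
55^2 = 3025 ≡ 10
55^4 ≡ 10^2 = 100 ≡ 33
55^8 ≡ 33^2 = 1089 ≡ 17
55^16 ≡ 17^2 = 289 ≡ 21
28 = 16 + 8 + 4, so 55^28 ≡ 21·17·33 ≡ 56 (mod 67)
Right side y^r · r^s mod p:
25^2 = 625 ≡ 22
25^4 ≡ 22^2 = 484 ≡ 15
25^8 ≡ 15^2 = 225 ≡ 24
25^16 ≡ 24^2 = 576 ≡ 40
25^32 ≡ 40^2 = 1600 ≡ 59
47 = 32 + 8 + 4 + 2 + 1, so 25^47 ≡ 59·24·15·22·25 ≡ 14 (mod 67)
47^2 = 2209 ≡ 65
47^4 ≡ 65^2 = 4225 ≡ 4
14·4 = 56 ≡ 56 (mod 67)
56 ≡ 56 (mod 67), so the signature is genuine.

yes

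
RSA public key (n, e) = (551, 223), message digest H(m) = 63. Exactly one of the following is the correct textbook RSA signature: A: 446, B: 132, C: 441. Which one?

C

Candidate A: Squares mod 551: 446^1≡446, 446^2≡5, 446^4≡25, 446^8≡74, 446^16≡517, 446^32≡54, 446^64≡161, 446^128≡24; 223 = 128 + 64 + 16 + 8 + 4 + 2 + 1, so 446^223 ≡ 24·161·517·74·25·5·446 ≡ 327 (mod 551)
Candidate B: Squares mod 551: 132^1≡132, 132^2≡343, 132^4≡286, 132^8≡248, 132^16≡343, 132^32≡286, 132^64≡248, 132^128≡343; 223 = 128 + 64 + 16 + 8 + 4 + 2 + 1, so 132^223 ≡ 343·248·343·248·286·343·132 ≡ 455 (mod 551)
Candidate C: Squares mod 551: 441^1≡441, 441^2≡529, 441^4≡484, 441^8≡81, 441^16≡500, 441^32≡397, 441^64≡23, 441^128≡529; 223 = 128 + 64 + 16 + 8 + 4 + 2 + 1, so 441^223 ≡ 529·23·500·81·484·529·441 ≡ 63 (mod 551)
  → matches H(m) = 63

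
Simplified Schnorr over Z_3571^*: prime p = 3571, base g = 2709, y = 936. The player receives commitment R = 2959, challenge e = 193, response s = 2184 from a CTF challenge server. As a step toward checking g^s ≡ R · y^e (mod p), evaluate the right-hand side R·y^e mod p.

3109

936^193 mod 3571 = 876
R · y^e ≡ 2959·876 = 2592084 ≡ 3109 (mod 3571)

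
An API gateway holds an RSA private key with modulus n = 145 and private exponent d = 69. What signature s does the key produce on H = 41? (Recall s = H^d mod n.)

H^2 ≡ 41^2 = 1681 ≡ 86
H^4 ≡ 86^2 = 7396 ≡ 1
H^8 ≡ 1^2 = 1
H^16 ≡ 1^2 = 1
H^32 ≡ 1^2 = 1
H^64 ≡ 1^2 = 1
69 = 64 + 4 + 1, so H^69 ≡ 1·1·41 ≡ 41 (mod 145)

41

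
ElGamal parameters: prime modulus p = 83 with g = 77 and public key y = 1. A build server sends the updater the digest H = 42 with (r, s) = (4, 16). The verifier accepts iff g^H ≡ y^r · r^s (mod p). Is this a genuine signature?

genuine

Left side g^H mod p:
77^2 = 5929 ≡ 36
77^4 ≡ 36^2 = 1296 ≡ 51
77^8 ≡ 51^2 = 2601 ≡ 28
77^16 ≡ 28^2 = 784 ≡ 37
77^32 ≡ 37^2 = 1369 ≡ 41
42 = 32 + 8 + 2, so 77^42 ≡ 41·28·36 ≡ 77 (mod 83)
Right side y^r · r^s mod p:
1^2 = 1
1^4 ≡ 1^2 = 1
4^2 = 16
4^4 ≡ 16^2 = 256 ≡ 7
4^8 ≡ 7^2 = 49
4^16 ≡ 49^2 = 2401 ≡ 77
1·77 = 77 ≡ 77 (mod 83)
77 ≡ 77 (mod 83), so the signature is genuine.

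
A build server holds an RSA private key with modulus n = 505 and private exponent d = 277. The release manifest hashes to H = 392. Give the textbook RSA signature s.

H^277 mod 505 = 277

277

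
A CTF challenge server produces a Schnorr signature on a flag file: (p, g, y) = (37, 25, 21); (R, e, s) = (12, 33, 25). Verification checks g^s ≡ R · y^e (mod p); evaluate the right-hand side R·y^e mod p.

Squares mod 37: 21^1≡21, 21^2≡34, 21^4≡9, 21^8≡7, 21^16≡12, 21^32≡33
33 = 32 + 1, so 21^33 ≡ 33·21 ≡ 27 (mod 37)
R · y^e ≡ 12·27 = 324 ≡ 28 (mod 37)

28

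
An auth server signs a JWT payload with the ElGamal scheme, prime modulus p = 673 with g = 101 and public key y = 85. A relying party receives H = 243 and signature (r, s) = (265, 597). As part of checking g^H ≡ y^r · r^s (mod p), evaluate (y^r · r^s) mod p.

85^265 mod 673 = 547
265^597 mod 673 = 197
y^r · r^s ≡ 547·197 = 107759 ≡ 79 (mod 673)

79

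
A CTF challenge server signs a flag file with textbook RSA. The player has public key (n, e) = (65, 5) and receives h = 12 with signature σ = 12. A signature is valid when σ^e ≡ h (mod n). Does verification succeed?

passes

Squares mod 65: σ^1≡12, σ^2≡14, σ^4≡1
5 = 4 + 1, so σ^5 ≡ 1·12 ≡ 12 (mod 65)
σ^5 mod 65 = 12 matches h.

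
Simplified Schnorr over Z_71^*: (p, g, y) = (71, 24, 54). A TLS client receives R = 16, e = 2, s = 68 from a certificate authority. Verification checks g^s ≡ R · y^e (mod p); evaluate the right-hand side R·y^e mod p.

9

54^2 = 2916 ≡ 5
R · y^e ≡ 16·5 = 80 ≡ 9 (mod 71)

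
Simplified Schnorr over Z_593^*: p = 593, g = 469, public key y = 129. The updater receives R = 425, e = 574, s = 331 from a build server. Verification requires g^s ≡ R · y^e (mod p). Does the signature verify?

does not verify

g^s mod p:
469^331 mod 593 = 97
R · y^e mod p:
129^574 mod 593 = 335
425·335 = 142375 ≡ 55 (mod 593)
97 ≠ 55; the check fails.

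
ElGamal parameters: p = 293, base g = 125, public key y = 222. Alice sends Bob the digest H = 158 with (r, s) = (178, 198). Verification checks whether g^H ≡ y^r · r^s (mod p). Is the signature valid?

Left side g^H mod p:
125^2 = 15625 ≡ 96
125^4 ≡ 96^2 = 9216 ≡ 133
125^8 ≡ 133^2 = 17689 ≡ 109
125^16 ≡ 109^2 = 11881 ≡ 161
125^32 ≡ 161^2 = 25921 ≡ 137
125^64 ≡ 137^2 = 18769 ≡ 17
125^128 ≡ 17^2 = 289
158 = 128 + 16 + 8 + 4 + 2, so 125^158 ≡ 289·161·109·133·96 ≡ 153 (mod 293)
Right side y^r · r^s mod p:
222^2 = 49284 ≡ 60
222^4 ≡ 60^2 = 3600 ≡ 84
222^8 ≡ 84^2 = 7056 ≡ 24
222^16 ≡ 24^2 = 576 ≡ 283
222^32 ≡ 283^2 = 80089 ≡ 100
222^64 ≡ 100^2 = 10000 ≡ 38
222^128 ≡ 38^2 = 1444 ≡ 272
178 = 128 + 32 + 16 + 2, so 222^178 ≡ 272·100·283·60 ≡ 100 (mod 293)
178^2 = 31684 ≡ 40
178^4 ≡ 40^2 = 1600 ≡ 135
178^8 ≡ 135^2 = 18225 ≡ 59
178^16 ≡ 59^2 = 3481 ≡ 258
178^32 ≡ 258^2 = 66564 ≡ 53
178^64 ≡ 53^2 = 2809 ≡ 172
178^128 ≡ 172^2 = 29584 ≡ 284
198 = 128 + 64 + 4 + 2, so 178^198 ≡ 284·172·135·40 ≡ 90 (mod 293)
100·90 = 9000 ≡ 210 (mod 293)
153 ≠ 210, so verification fails.

invalid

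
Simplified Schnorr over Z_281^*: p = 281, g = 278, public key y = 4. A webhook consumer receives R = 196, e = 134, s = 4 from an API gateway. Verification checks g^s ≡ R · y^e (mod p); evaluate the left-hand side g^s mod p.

81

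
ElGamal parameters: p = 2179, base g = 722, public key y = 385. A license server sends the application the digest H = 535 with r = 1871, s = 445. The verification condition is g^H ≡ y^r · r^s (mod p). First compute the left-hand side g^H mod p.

1270

Squares mod 2179: 722^1≡722, 722^2≡503, 722^4≡245, 722^8≡1192, 722^16≡156, 722^32≡367, 722^64≡1770, 722^128≡1677, 722^256≡1419, 722^512≡165
535 = 512 + 16 + 4 + 2 + 1, so 722^535 ≡ 165·156·245·503·722 ≡ 1270 (mod 2179)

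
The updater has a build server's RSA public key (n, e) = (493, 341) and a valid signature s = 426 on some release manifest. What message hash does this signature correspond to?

s^2 ≡ 426^2 = 181476 ≡ 52
s^4 ≡ 52^2 = 2704 ≡ 239
s^8 ≡ 239^2 = 57121 ≡ 426
s^16 ≡ 426^2 = 181476 ≡ 52
s^32 ≡ 52^2 = 2704 ≡ 239
s^64 ≡ 239^2 = 57121 ≡ 426
s^128 ≡ 426^2 = 181476 ≡ 52
s^256 ≡ 52^2 = 2704 ≡ 239
341 = 256 + 64 + 16 + 4 + 1, so s^341 ≡ 239·426·52·239·426 ≡ 256 (mod 493)

256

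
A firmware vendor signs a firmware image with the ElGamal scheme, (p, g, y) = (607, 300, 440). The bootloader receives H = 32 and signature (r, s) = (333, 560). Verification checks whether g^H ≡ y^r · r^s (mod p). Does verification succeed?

Left side g^H mod p:
Squares mod 607: 300^1≡300, 300^2≡164, 300^4≡188, 300^8≡138, 300^16≡227, 300^32≡541
300^32 ≡ 541 (mod 607)
Right side y^r · r^s mod p:
Squares mod 607: 440^1≡440, 440^2≡574, 440^4≡482, 440^8≡450, 440^16≡369, 440^32≡193, 440^64≡222, 440^128≡117, 440^256≡335
333 = 256 + 64 + 8 + 4 + 1, so 440^333 ≡ 335·222·450·482·440 ≡ 153 (mod 607)
Squares mod 607: 333^1≡333, 333^2≡415, 333^4≡444, 333^8≡468, 333^16≡504, 333^32≡290, 333^64≡334, 333^128≡475, 333^256≡428, 333^512≡477
560 = 512 + 32 + 16, so 333^560 ≡ 477·290·504 ≡ 121 (mod 607)
153·121 = 18513 ≡ 303 (mod 607)
541 ≠ 303, so verification fails.

fails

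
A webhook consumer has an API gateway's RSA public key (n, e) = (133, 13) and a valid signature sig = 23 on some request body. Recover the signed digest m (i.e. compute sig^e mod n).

9

sig^2 ≡ 23^2 = 529 ≡ 130
sig^4 ≡ 130^2 = 16900 ≡ 9
sig^8 ≡ 9^2 = 81
13 = 8 + 4 + 1, so sig^13 ≡ 81·9·23 ≡ 9 (mod 133)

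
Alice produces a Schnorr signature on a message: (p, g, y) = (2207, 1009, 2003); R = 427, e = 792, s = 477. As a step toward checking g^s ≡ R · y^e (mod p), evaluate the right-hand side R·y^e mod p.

2003^2 = 4012009 ≡ 1890
2003^4 ≡ 1890^2 = 3572100 ≡ 1174
2003^8 ≡ 1174^2 = 1378276 ≡ 1108
2003^16 ≡ 1108^2 = 1227664 ≡ 572
2003^32 ≡ 572^2 = 327184 ≡ 548
2003^64 ≡ 548^2 = 300304 ≡ 152
2003^128 ≡ 152^2 = 23104 ≡ 1034
2003^256 ≡ 1034^2 = 1069156 ≡ 968
2003^512 ≡ 968^2 = 937024 ≡ 1256
792 = 512 + 256 + 16 + 8, so 2003^792 ≡ 1256·968·572·1108 ≡ 1311 (mod 2207)
R · y^e ≡ 427·1311 = 559797 ≡ 1426 (mod 2207)

1426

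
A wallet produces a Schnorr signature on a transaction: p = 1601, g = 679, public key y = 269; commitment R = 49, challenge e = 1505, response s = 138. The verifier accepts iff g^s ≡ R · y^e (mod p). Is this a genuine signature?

g^s mod p:
679^2 = 461041 ≡ 1554
679^4 ≡ 1554^2 = 2414916 ≡ 608
679^8 ≡ 608^2 = 369664 ≡ 1434
679^16 ≡ 1434^2 = 2056356 ≡ 672
679^32 ≡ 672^2 = 451584 ≡ 102
679^64 ≡ 102^2 = 10404 ≡ 798
679^128 ≡ 798^2 = 636804 ≡ 1207
138 = 128 + 8 + 2, so 679^138 ≡ 1207·1434·1554 ≡ 626 (mod 1601)
R · y^e mod p:
269^2 = 72361 ≡ 316
269^4 ≡ 316^2 = 99856 ≡ 594
269^8 ≡ 594^2 = 352836 ≡ 616
269^16 ≡ 616^2 = 379456 ≡ 19
269^32 ≡ 19^2 = 361
269^64 ≡ 361^2 = 130321 ≡ 640
269^128 ≡ 640^2 = 409600 ≡ 1345
269^256 ≡ 1345^2 = 1809025 ≡ 1496
269^512 ≡ 1496^2 = 2238016 ≡ 1419
269^1024 ≡ 1419^2 = 2013561 ≡ 1104
1505 = 1024 + 256 + 128 + 64 + 32 + 1, so 269^1505 ≡ 1104·1496·1345·640·361·269 ≡ 1353 (mod 1601)
49·1353 = 66297 ≡ 656 (mod 1601)
626 ≠ 656; the check fails.

forged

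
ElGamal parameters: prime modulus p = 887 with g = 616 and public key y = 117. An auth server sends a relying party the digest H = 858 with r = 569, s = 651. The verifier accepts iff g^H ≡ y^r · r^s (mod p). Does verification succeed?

passes

Left side g^H mod p:
Squares mod 887: 616^1≡616, 616^2≡707, 616^4≡468, 616^8≡822, 616^16≡677, 616^32≡637, 616^64≡410, 616^128≡457, 616^256≡404, 616^512≡8
858 = 512 + 256 + 64 + 16 + 8 + 2, so 616^858 ≡ 8·404·410·677·822·707 ≡ 580 (mod 887)
Right side y^r · r^s mod p:
Squares mod 887: 117^1≡117, 117^2≡384, 117^4≡214, 117^8≡559, 117^16≡257, 117^32≡411, 117^64≡391, 117^128≡317, 117^256≡258, 117^512≡39
569 = 512 + 32 + 16 + 8 + 1, so 117^569 ≡ 39·411·257·559·117 ≡ 345 (mod 887)
Squares mod 887: 569^1≡569, 569^2≡6, 569^4≡36, 569^8≡409, 569^16≡525, 569^32≡655, 569^64≡604, 569^128≡259, 569^256≡556, 569^512≡460
651 = 512 + 128 + 8 + 2 + 1, so 569^651 ≡ 460·259·409·6·569 ≡ 683 (mod 887)
345·683 = 235635 ≡ 580 (mod 887)
580 ≡ 580 (mod 887), so the signature is genuine.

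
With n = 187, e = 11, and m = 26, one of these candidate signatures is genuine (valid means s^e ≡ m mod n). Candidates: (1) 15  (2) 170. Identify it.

1

Candidate 1: Squares mod 187: 15^1≡15, 15^2≡38, 15^4≡135, 15^8≡86; 11 = 8 + 2 + 1, so 15^11 ≡ 86·38·15 ≡ 26 (mod 187)
  → matches m = 26
Candidate 2: Squares mod 187: 170^1≡170, 170^2≡102, 170^4≡119, 170^8≡136; 11 = 8 + 2 + 1, so 170^11 ≡ 136·102·170 ≡ 170 (mod 187)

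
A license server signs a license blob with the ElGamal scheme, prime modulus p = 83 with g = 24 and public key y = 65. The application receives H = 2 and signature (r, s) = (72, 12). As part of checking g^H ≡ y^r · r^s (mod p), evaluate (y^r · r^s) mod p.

Squares mod 83: 65^1≡65, 65^2≡75, 65^4≡64, 65^8≡29, 65^16≡11, 65^32≡38, 65^64≡33
72 = 64 + 8, so 65^72 ≡ 33·29 ≡ 44 (mod 83)
Squares mod 83: 72^1≡72, 72^2≡38, 72^4≡33, 72^8≡10
12 = 8 + 4, so 72^12 ≡ 10·33 ≡ 81 (mod 83)
y^r · r^s ≡ 44·81 = 3564 ≡ 78 (mod 83)

78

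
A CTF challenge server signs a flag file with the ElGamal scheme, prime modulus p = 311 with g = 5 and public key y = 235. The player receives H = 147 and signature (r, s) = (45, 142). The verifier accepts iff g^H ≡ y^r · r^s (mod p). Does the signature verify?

does not verify

Left side g^H mod p:
Squares mod 311: 5^1≡5, 5^2≡25, 5^4≡3, 5^8≡9, 5^16≡81, 5^32≡30, 5^64≡278, 5^128≡156
147 = 128 + 16 + 2 + 1, so 5^147 ≡ 156·81·25·5 ≡ 242 (mod 311)
Right side y^r · r^s mod p:
Squares mod 311: 235^1≡235, 235^2≡178, 235^4≡273, 235^8≡200, 235^16≡192, 235^32≡166
45 = 32 + 8 + 4 + 1, so 235^45 ≡ 166·200·273·235 ≡ 300 (mod 311)
Squares mod 311: 45^1≡45, 45^2≡159, 45^4≡90, 45^8≡14, 45^16≡196, 45^32≡163, 45^64≡134, 45^128≡229
142 = 128 + 8 + 4 + 2, so 45^142 ≡ 229·14·90·159 ≡ 73 (mod 311)
300·73 = 21900 ≡ 130 (mod 311)
242 ≠ 130, so verification fails.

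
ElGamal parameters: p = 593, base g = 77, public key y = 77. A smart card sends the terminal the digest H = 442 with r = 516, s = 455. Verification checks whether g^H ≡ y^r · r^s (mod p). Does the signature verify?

does not verify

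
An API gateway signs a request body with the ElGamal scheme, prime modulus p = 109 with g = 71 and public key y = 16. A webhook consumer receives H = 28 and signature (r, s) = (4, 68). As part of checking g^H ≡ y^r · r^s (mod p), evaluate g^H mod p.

38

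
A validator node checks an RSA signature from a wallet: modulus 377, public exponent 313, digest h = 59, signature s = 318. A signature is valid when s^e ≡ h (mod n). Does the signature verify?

does not verify

s^2 ≡ 318^2 = 101124 ≡ 88
s^4 ≡ 88^2 = 7744 ≡ 204
s^8 ≡ 204^2 = 41616 ≡ 146
s^16 ≡ 146^2 = 21316 ≡ 204
s^32 ≡ 204^2 = 41616 ≡ 146
s^64 ≡ 146^2 = 21316 ≡ 204
s^128 ≡ 204^2 = 41616 ≡ 146
s^256 ≡ 146^2 = 21316 ≡ 204
313 = 256 + 32 + 16 + 8 + 1, so s^313 ≡ 204·146·204·146·318 ≡ 318 (mod 377)
318 ≠ 59, so verification fails.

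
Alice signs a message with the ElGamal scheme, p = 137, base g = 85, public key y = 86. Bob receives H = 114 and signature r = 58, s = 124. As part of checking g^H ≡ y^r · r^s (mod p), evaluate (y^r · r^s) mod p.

129

86^2 = 7396 ≡ 135
86^4 ≡ 135^2 = 18225 ≡ 4
86^8 ≡ 4^2 = 16
86^16 ≡ 16^2 = 256 ≡ 119
86^32 ≡ 119^2 = 14161 ≡ 50
58 = 32 + 16 + 8 + 2, so 86^58 ≡ 50·119·16·135 ≡ 30 (mod 137)
58^2 = 3364 ≡ 76
58^4 ≡ 76^2 = 5776 ≡ 22
58^8 ≡ 22^2 = 484 ≡ 73
58^16 ≡ 73^2 = 5329 ≡ 123
58^32 ≡ 123^2 = 15129 ≡ 59
58^64 ≡ 59^2 = 3481 ≡ 56
124 = 64 + 32 + 16 + 8 + 4, so 58^124 ≡ 56·59·123·73·22 ≡ 18 (mod 137)
y^r · r^s ≡ 30·18 = 540 ≡ 129 (mod 137)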